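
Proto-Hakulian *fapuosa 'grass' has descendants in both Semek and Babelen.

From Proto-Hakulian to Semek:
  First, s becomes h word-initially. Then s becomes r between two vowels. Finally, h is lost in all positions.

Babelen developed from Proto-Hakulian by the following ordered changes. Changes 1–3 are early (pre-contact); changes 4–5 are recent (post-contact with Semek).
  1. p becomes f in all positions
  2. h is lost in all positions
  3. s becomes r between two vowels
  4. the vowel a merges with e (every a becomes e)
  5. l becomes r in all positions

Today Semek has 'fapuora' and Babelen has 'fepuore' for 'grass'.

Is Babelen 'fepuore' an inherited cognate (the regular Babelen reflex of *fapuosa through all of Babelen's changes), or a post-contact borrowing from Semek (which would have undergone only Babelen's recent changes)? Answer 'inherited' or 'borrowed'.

borrowed

If inherited, *fapuosa would pass through all of Babelen's changes:
Babelen: *fapuosa
  fapuosa → fafuosa   [unconditioned shift]
  fafuosa (rule 2 does not apply)
  fafuosa → fafuora   [rhotacism]
  fafuora → fefuore   [vowel merger]
  fefuore (rule 5 does not apply)
  giving Babelen fefuore.
If borrowed from Semek 'fapuora' after the early changes, it would undergo only the recent ones:
  rule 4 (vowel merger): fapuora → fepuore
  rule 5 (unconditioned shift): no change (fepuore)
  ⇒ as a loan: fepuore
Babelen 'fepuore' matches the loan outcome 'fepuore', not the inherited 'fefuore' — it skipped the early Babelen changes, so it was borrowed from Semek.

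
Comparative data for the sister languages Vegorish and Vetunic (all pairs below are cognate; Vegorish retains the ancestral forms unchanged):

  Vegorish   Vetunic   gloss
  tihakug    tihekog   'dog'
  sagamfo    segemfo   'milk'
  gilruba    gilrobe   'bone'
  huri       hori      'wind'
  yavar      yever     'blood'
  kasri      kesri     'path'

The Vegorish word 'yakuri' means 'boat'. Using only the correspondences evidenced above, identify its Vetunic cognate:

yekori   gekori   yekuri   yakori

tihakug ~ tihekog, sagamfo ~ segemfo — Vegorish a corresponds to Vetunic e after a consonant, before a consonant other than r, m, n, p, b, f, v.
huri ~ hori — Vegorish u corresponds to Vetunic o after a consonant, before r.
Applying these to Vegorish 'yakuri':
  yakuri → yekuri   (a→e after a consonant, before a consonant other than r, m, n, p, b, f, v)
  yekuri → yekori   (u→o after a consonant, before r)
So the Vetunic cognate is 'yekori'.

yekori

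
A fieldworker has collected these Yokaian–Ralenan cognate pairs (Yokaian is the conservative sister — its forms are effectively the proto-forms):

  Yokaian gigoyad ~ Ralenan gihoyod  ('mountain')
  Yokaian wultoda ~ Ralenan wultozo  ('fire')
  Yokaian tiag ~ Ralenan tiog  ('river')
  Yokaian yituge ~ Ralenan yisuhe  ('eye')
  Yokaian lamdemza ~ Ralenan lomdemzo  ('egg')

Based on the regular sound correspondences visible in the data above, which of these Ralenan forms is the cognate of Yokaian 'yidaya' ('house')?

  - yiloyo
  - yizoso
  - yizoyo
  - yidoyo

yizoyo

wultoda ~ wultozo — Yokaian d corresponds to Ralenan z between vowels (before a back vowel).
gigoyad ~ gihoyod — Yokaian a corresponds to Ralenan o after a consonant, before a consonant other than r, m, n, p, b, f, v.
wultoda ~ wultozo, lamdemza ~ lomdemzo — Yokaian a corresponds to Ralenan o word-finally.
Applying these to Yokaian 'yidaya':
  yidaya → yizaya   (d→z between vowels (before a back vowel))
  yizaya → yizoya   (a→o after a consonant, before a consonant other than r, m, n, p, b, f, v)
  yizoya → yizoyo   (a→o word-finally)
So the Ralenan cognate is 'yizoyo'.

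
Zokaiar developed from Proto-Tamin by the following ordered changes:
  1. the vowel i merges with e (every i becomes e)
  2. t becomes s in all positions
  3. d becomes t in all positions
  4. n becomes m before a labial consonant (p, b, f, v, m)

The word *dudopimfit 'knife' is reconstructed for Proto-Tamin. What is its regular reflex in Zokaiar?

Zokaiar: *dudopimfit
  dudopimfit → dudopemfet   [vowel merger]
  dudopemfet → dudopemfes   [unconditioned shift]
  dudopemfes → tutopemfes   [unconditioned shift]
  tutopemfes (rule 4 does not apply)
  giving Zokaiar tutopemfes.

tutopemfes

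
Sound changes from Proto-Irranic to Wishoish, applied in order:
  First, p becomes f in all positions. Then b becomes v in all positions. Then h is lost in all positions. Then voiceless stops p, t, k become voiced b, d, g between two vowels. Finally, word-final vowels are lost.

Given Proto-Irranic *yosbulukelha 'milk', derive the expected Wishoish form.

yosvulugel

Wishoish: *yosbulukelha > yosvulukelha > yosvulukela > yosvulugela > yosvulugel  (by unconditioned shift, h-loss, intervocalic voicing, apocope)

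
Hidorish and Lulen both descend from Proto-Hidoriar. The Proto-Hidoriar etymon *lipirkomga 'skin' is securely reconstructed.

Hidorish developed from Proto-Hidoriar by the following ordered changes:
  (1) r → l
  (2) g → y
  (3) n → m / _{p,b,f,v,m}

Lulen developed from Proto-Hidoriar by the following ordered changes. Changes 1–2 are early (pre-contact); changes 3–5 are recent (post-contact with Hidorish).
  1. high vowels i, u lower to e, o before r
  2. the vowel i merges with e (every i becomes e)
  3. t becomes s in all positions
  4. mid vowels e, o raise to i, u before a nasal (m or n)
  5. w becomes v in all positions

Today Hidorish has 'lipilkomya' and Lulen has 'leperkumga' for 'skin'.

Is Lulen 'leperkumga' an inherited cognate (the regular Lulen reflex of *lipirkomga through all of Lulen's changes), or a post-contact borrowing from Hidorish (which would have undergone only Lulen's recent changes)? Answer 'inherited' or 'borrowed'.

If inherited, *lipirkomga would pass through all of Lulen's changes:
Lulen: *lipirkomga
  lipirkomga → liperkomga   [pre-rhotic lowering]
  liperkomga → leperkomga   [vowel merger]
  leperkomga (rule 3 does not apply)
  leperkomga → leperkumga   [pre-nasal raising]
  leperkumga (rule 5 does not apply)
  giving Lulen leperkumga.
If borrowed from Hidorish 'lipilkomya' after the early changes, it would undergo only the recent ones:
  rule 3 (unconditioned shift): no change (lipilkomya)
  rule 4 (pre-nasal raising): lipilkomya → lipilkumya
  rule 5 (unconditioned shift): no change (lipilkumya)
  ⇒ as a loan: lipilkumya
Lulen 'leperkumga' matches the inherited outcome exactly, so it is an inherited cognate, not a loan.

inherited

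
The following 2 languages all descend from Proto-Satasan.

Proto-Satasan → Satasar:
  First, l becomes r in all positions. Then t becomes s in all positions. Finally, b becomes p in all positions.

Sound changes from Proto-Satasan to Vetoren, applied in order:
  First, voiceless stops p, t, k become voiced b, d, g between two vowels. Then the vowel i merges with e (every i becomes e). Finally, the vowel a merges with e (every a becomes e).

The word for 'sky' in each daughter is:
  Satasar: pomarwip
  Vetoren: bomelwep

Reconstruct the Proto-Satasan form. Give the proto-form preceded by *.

Position 4: Satasar has a, Vetoren has e. Satasar preserves a here (none of its changes turn any other segment into a), so the proto-segment is *a.
Position 7: Satasar has i, Vetoren has e. Satasar preserves i here (none of its changes turn any other segment into i), so the proto-segment is *i.
Position 5: Satasar has r, Vetoren has l. Vetoren preserves l here (none of its changes turn any other segment into l), so the proto-segment is *l.
Verify the candidate proto-form against each daughter:
Satasar: start from *bomalwip.
  rule 1 (unconditioned shift): bomalwip → bomarwip
  rule 2: no change — bomarwip
  rule 3 (unconditioned shift): bomarwip → pomarwip
  ⇒ Satasar pomarwip
Vetoren: start from *bomalwip.
  rule 1: no change — bomalwip
  rule 2 (vowel merger): bomalwip → bomalwep
  rule 3 (vowel merger): bomalwep → bomelwep
  ⇒ Vetoren bomelwep
No other proto-form is consistent with every reflex, so the reconstruction is *bomalwip.

*bomalwip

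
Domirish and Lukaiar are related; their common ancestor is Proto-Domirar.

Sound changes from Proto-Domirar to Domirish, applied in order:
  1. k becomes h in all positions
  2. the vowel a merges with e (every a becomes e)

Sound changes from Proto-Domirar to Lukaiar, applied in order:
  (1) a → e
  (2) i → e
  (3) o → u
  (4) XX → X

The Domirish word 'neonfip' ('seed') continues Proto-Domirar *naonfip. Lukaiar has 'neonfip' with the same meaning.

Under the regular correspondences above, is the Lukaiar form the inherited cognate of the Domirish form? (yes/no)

no

Derive the expected Lukaiar reflex of *naonfip:
Lukaiar: *naonfip > neonfip > neonfep > neunfep  (by vowel merger, vowel merger, vowel merger)
The regular Lukaiar reflex would be 'neunfep', but the attested form is 'neonfip'. The correspondence is irregular, so they are not cognates (the Lukaiar form has a different source).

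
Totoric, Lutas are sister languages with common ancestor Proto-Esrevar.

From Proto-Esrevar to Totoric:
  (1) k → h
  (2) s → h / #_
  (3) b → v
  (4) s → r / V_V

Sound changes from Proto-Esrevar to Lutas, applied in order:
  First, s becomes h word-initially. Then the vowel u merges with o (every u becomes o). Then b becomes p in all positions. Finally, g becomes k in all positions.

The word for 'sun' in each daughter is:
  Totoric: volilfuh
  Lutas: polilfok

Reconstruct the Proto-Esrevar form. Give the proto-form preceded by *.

*bolilfuk

Position 7: Totoric has u, Lutas has o. Totoric preserves u here (none of its changes turn any other segment into u), so the proto-segment is *u.
Position 1: Totoric has v, Lutas has p. Taking the neighbouring segments as reconstructed: Totoric v could go back to *b or *v; Lutas p could go back to *p or *b — the one source consistent with every daughter is *b.
Position 8: Totoric has h, Lutas has k. Taking the neighbouring segments as reconstructed: Totoric h could go back to *k or *h; Lutas k could go back to *k or *g — the one source consistent with every daughter is *k.
This points to *bolilfuk. Verify forward in each daughter:
Totoric: start from *bolilfuk.
  rule 1 (unconditioned shift): bolilfuk → bolilfuh
  rule 2: no change — bolilfuh
  rule 3 (unconditioned shift): bolilfuh → volilfuh
  rule 4: no change — volilfuh
  ⇒ Totoric volilfuh
Lutas: *bolilfuk
  bolilfuk (rule 1 does not apply)
  bolilfuk → bolilfok   [vowel merger]
  bolilfok → polilfok   [unconditioned shift]
  polilfok (rule 4 does not apply)
  giving Lutas polilfok.
*bolilfuk is the unique common source.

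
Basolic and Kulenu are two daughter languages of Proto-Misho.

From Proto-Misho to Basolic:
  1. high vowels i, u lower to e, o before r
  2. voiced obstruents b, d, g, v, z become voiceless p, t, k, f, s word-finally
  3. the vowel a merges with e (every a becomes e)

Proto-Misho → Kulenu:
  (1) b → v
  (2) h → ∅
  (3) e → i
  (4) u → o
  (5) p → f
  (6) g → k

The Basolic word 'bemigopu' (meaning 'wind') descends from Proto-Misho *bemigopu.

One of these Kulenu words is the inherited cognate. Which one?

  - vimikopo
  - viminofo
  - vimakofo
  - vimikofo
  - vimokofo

Kulenu: start from *bemigopu.
  rule 1 (unconditioned shift): bemigopu → vemigopu
  rule 2: no change — vemigopu
  rule 3 (vowel merger): vemigopu → vimigopu
  rule 4 (vowel merger): vimigopu → vimigopo
  rule 5 (unconditioned shift): vimigopo → vimigofo
  rule 6 (unconditioned shift): vimigofo → vimikofo
  ⇒ Kulenu vimikofo
Among the options, 'vimikofo' alone shows every Kulenu change applied in order.

vimikofo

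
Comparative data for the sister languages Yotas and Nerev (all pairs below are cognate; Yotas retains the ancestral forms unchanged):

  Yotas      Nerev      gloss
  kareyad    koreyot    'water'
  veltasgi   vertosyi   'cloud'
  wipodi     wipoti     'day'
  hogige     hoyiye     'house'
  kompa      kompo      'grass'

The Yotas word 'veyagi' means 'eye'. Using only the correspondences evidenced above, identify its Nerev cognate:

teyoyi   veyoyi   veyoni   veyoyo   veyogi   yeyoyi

kareyad ~ koreyot, veltasgi ~ vertosyi — Yotas a corresponds to Nerev o after a consonant, before a consonant other than r, m, n, p, b, f, v.
hogige ~ hoyiye — Yotas g corresponds to Nerev y between vowels (before a front vowel).
Applying these to Yotas 'veyagi':
  veyagi → veyogi   (a→o after a consonant, before a consonant other than r, m, n, p, b, f, v)
  veyogi → veyoyi   (g→y between vowels (before a front vowel))
So the Nerev cognate is 'veyoyi'.

veyoyi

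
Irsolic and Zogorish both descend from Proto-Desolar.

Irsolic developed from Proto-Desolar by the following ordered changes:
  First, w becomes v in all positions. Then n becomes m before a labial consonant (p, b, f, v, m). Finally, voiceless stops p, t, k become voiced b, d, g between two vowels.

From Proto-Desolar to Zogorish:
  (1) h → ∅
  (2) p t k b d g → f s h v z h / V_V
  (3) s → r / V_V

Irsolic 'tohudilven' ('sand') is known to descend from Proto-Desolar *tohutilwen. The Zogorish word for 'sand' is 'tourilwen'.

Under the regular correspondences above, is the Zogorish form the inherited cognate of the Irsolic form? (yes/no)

Derive the expected Zogorish reflex of *tohutilwen:
Zogorish: *tohutilwen > toutilwen > tousilwen > tourilwen  (by h-loss, intervocalic lenition, rhotacism)
Zogorish 'tourilwen' matches the regular reflex exactly, so the pair is cognate.

yes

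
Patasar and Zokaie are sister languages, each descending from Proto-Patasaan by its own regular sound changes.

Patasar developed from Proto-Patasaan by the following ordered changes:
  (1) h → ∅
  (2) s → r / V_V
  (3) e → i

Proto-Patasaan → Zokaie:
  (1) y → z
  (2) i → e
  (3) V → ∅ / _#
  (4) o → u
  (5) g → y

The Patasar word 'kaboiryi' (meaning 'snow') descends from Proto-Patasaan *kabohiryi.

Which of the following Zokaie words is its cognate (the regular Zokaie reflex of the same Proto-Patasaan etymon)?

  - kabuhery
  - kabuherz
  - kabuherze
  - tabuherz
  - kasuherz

kabuherz

Zokaie: *kabohiryi
  kabohiryi → kabohirzi   [unconditioned shift]
  kabohirzi → kaboherze   [vowel merger]
  kaboherze → kaboherz   [apocope]
  kaboherz → kabuherz   [vowel merger]
  kabuherz (rule 5 does not apply)
  giving Zokaie kabuherz.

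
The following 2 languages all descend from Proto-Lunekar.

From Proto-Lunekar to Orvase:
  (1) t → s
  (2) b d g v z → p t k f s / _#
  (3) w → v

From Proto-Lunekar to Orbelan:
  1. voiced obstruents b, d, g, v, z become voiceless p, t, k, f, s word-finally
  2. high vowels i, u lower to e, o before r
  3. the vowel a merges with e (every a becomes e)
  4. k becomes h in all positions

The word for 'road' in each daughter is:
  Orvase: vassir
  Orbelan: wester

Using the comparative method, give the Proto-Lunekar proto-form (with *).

*wastir

Position 5: Orvase has i, Orbelan has e. Orvase preserves i here (none of its changes turn any other segment into i), so the proto-segment is *i.
Position 2: Orvase has a, Orbelan has e. Orvase preserves a here (none of its changes turn any other segment into a), so the proto-segment is *a.
Verify the candidate proto-form against each daughter:
Orvase: start from *wastir.
  rule 1 (unconditioned shift): wastir → wassir
  rule 2: no change — wassir
  rule 3 (unconditioned shift): wassir → vassir
  ⇒ Orvase vassir
Orbelan: start from *wastir.
  rule 1: no change — wastir
  rule 2 (pre-rhotic lowering): wastir → waster
  rule 3 (vowel merger): waster → wester
  rule 4: no change — wester
  ⇒ Orbelan wester
Only *wastir yields all of Orvase vassir, Orbelan wester.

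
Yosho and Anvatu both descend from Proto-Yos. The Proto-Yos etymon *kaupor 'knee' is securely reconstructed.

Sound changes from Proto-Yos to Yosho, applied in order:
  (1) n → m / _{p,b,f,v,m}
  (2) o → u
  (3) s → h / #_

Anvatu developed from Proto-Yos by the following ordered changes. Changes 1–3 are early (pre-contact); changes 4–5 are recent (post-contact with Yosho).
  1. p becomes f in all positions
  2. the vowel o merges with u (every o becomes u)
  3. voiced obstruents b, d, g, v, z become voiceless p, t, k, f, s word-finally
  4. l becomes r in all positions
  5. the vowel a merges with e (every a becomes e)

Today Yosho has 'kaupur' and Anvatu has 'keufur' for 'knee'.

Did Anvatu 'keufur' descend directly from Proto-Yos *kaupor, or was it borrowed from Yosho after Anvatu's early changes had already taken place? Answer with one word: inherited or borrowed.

inherited

If inherited, *kaupor would pass through all of Anvatu's changes:
Anvatu: *kaupor > kaufor > kaufur > keufur  (by unconditioned shift, vowel merger, vowel merger)
If borrowed from Yosho 'kaupur' after the early changes, it would undergo only the recent ones:
  rule 4 (unconditioned shift): no change (kaupur)
  rule 5 (vowel merger): kaupur → keupur
  ⇒ as a loan: keupur
Anvatu 'keufur' matches the inherited outcome exactly, so it is an inherited cognate, not a loan.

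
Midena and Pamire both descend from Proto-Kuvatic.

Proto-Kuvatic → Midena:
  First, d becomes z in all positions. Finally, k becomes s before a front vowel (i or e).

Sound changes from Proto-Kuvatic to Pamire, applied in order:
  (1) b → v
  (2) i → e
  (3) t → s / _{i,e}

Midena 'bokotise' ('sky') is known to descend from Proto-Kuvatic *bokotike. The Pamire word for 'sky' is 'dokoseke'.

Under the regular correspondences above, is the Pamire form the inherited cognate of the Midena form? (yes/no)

Derive the expected Pamire reflex of *bokotike:
Pamire: *bokotike > vokotike > vokoteke > vokoseke  (by unconditioned shift, vowel merger, palatalisation)
The regular Pamire reflex would be 'vokoseke', but the attested form is 'dokoseke'. The correspondence is irregular, so they are not cognates (the Pamire form has a different source).

no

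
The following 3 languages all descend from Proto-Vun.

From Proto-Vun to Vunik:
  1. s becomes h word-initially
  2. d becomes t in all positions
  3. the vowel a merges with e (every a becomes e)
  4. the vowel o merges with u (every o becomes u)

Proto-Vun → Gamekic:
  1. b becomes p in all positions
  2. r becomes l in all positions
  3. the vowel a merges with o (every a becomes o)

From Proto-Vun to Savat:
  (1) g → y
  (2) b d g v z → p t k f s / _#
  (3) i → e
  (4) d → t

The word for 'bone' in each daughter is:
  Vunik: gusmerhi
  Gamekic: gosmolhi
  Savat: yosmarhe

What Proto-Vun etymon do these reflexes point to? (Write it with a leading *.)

*gosmarhi

Position 1: Vunik has g, Gamekic has g, Savat has y. Vunik preserves g here (none of its changes turn any other segment into g), so the proto-segment is *g.
Position 5: Vunik has e, Gamekic has o, Savat has a. Savat preserves a here (none of its changes turn any other segment into a), so the proto-segment is *a.
Position 2: Vunik has u, Gamekic has o, Savat has o. Savat preserves o here (none of its changes turn any other segment into o), so the proto-segment is *o.
This points to *gosmarhi. Verify forward in each daughter:
Vunik: *gosmarhi > gosmerhi > gusmerhi  (by vowel merger, vowel merger)
Gamekic: *gosmarhi
  gosmarhi (rule 1 does not apply)
  gosmarhi → gosmalhi   [unconditioned shift]
  gosmalhi → gosmolhi   [vowel merger]
  giving Gamekic gosmolhi.
Savat: *gosmarhi
  gosmarhi → yosmarhi   [unconditioned shift]
  yosmarhi (rule 2 does not apply)
  yosmarhi → yosmarhe   [vowel merger]
  yosmarhe (rule 4 does not apply)
  giving Savat yosmarhe.
*gosmarhi is the unique common source.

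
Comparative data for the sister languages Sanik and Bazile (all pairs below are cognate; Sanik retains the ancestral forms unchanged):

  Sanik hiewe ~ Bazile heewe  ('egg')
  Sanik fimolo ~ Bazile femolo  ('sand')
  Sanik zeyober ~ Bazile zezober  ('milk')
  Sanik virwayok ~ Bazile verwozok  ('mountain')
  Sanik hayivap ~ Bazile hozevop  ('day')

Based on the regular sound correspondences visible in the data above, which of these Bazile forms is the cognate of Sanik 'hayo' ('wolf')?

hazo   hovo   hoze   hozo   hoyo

virwayok ~ verwozok, hayivap ~ hozevop — Sanik a corresponds to Bazile o after a consonant, before a consonant other than r, m, n, p, b, f, v.
zeyober ~ zezober, virwayok ~ verwozok — Sanik y corresponds to Bazile z between vowels (before a back vowel).
Applying these to Sanik 'hayo':
  hayo → hoyo   (a→o after a consonant, before a consonant other than r, m, n, p, b, f, v)
  hoyo → hozo   (y→z between vowels (before a back vowel))
So the Bazile cognate is 'hozo'.

hozo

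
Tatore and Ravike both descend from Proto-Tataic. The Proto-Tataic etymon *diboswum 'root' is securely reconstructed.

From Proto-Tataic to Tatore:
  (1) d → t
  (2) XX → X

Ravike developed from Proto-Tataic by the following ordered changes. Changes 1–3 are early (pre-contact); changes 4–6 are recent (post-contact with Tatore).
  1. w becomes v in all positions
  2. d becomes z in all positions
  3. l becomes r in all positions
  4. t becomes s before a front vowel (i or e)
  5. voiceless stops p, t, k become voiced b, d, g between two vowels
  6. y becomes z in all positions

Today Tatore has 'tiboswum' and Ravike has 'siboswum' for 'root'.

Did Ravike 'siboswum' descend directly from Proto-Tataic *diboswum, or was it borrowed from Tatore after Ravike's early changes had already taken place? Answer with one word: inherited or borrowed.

If inherited, *diboswum would pass through all of Ravike's changes:
Ravike: *diboswum > dibosvum > zibosvum  (by unconditioned shift, unconditioned shift)
If borrowed from Tatore 'tiboswum' after the early changes, it would undergo only the recent ones:
  rule 4 (palatalisation): tiboswum → siboswum
  rule 5 (intervocalic voicing): no change (siboswum)
  rule 6 (unconditioned shift): no change (siboswum)
  ⇒ as a loan: siboswum
Ravike 'siboswum' matches the loan outcome 'siboswum', not the inherited 'zibosvum' — it skipped the early Ravike changes, so it was borrowed from Tatore.

borrowed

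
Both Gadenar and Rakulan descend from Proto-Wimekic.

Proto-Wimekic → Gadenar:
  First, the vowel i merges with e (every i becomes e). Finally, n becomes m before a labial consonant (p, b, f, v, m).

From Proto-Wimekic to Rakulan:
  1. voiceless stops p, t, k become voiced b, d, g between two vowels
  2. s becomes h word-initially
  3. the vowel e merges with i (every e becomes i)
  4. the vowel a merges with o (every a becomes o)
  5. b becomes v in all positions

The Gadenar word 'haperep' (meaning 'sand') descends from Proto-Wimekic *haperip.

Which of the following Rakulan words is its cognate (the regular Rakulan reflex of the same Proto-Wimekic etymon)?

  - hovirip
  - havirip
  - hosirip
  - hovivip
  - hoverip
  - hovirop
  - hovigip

Rakulan: *haperip
  haperip → haberip   [intervocalic voicing]
  haberip (rule 2 does not apply)
  haberip → habirip   [vowel merger]
  habirip → hobirip   [vowel merger]
  hobirip → hovirip   [unconditioned shift]
  giving Rakulan hovirip.
Among the options, 'hovirip' alone shows every Rakulan change applied in order.

hovirip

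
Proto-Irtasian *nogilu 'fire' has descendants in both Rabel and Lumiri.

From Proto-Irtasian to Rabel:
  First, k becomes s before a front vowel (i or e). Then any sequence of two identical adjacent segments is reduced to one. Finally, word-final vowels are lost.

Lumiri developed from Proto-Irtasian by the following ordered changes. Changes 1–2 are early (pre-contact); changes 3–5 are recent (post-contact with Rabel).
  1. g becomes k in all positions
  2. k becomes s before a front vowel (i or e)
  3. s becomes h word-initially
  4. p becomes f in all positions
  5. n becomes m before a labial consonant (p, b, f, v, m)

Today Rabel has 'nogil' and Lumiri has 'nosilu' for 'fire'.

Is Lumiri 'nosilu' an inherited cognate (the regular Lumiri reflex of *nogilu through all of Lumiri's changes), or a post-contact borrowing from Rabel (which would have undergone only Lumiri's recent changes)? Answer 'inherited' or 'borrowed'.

inherited

If inherited, *nogilu would pass through all of Lumiri's changes:
Lumiri: *nogilu > nokilu > nosilu  (by unconditioned shift, palatalisation)
If borrowed from Rabel 'nogil' after the early changes, it would undergo only the recent ones:
  rule 3 (debuccalisation): no change (nogil)
  rule 4 (unconditioned shift): no change (nogil)
  rule 5 (nasal place assimilation): no change (nogil)
  ⇒ as a loan: nogil
Lumiri 'nosilu' matches the inherited outcome exactly, so it is an inherited cognate, not a loan.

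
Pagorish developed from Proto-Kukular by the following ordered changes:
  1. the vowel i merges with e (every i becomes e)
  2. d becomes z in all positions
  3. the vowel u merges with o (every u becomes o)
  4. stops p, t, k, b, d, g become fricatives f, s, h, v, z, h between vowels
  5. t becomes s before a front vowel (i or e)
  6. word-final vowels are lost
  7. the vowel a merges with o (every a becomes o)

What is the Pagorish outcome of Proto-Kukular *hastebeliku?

Pagorish: *hastebeliku > hastebeleku > hastebeleko > hasteveleho > hasseveleho > hasseveleh > hosseveleh  (by vowel merger, vowel merger, intervocalic lenition, palatalisation, apocope, vowel merger)

hosseveleh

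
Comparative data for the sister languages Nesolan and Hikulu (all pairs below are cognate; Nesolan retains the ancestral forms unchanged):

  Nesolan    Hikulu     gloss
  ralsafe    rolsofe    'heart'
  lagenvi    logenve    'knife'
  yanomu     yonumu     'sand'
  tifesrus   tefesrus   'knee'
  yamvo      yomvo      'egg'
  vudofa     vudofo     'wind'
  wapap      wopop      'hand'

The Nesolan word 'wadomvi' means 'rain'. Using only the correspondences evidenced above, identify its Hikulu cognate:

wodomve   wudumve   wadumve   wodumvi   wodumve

ralsafe ~ rolsofe, lagenvi ~ logenve — Nesolan a corresponds to Hikulu o after a consonant, before a consonant other than r, m, n, p, b, f, v.
yanomu ~ yonumu — Nesolan o corresponds to Hikulu u after a consonant, before a nasal.
lagenvi ~ logenve — Nesolan i corresponds to Hikulu e word-finally.
Applying these to Nesolan 'wadomvi':
  wadomvi → wodomvi   (a→o after a consonant, before a consonant other than r, m, n, p, b, f, v)
  wodomvi → wodumvi   (o→u after a consonant, before a nasal)
  wodumvi → wodumve   (i→e word-finally)
So the Hikulu cognate is 'wodumve'.

wodumve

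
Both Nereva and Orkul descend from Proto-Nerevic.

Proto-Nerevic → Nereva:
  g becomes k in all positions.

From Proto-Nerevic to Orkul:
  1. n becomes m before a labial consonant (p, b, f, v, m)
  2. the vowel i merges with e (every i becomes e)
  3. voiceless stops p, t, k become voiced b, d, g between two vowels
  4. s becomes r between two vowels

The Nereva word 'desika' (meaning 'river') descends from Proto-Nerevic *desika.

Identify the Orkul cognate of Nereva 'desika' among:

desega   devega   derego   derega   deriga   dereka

derega

Orkul: *desika > deseka > desega > derega  (by vowel merger, intervocalic voicing, rhotacism)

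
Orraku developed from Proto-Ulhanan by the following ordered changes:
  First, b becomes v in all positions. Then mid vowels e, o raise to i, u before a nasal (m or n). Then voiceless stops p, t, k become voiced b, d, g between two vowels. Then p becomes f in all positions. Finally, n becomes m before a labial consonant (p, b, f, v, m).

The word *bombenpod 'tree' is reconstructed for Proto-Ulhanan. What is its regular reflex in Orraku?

Orraku: start from *bombenpod.
  rule 1 (unconditioned shift): bombenpod → vomvenpod
  rule 2 (pre-nasal raising): vomvenpod → vumvinpod
  rule 3: no change — vumvinpod
  rule 4 (unconditioned shift): vumvinpod → vumvinfod
  rule 5 (nasal place assimilation): vumvinfod → vumvimfod
  ⇒ Orraku vumvimfod

vumvimfod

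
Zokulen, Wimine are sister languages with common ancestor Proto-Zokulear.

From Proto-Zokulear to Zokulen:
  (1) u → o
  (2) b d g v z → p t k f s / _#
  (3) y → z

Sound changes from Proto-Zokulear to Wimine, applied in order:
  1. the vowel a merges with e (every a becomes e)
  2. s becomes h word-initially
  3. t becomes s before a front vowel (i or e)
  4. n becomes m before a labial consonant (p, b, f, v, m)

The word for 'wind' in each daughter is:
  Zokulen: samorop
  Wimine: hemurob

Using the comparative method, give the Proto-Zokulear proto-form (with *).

Position 1: Zokulen has s, Wimine has h. Taking the neighbouring segments as reconstructed: Zokulen s can only go back to *s; Wimine h could go back to *s or *h — the one source consistent with every daughter is *s.
Position 4: Zokulen has o, Wimine has u. Wimine preserves u here (none of its changes turn any other segment into u), so the proto-segment is *u.
Position 7: Zokulen has p, Wimine has b. Wimine preserves b here (none of its changes turn any other segment into b), so the proto-segment is *b.
Verify the candidate proto-form against each daughter:
Zokulen: *samurob > samorob > samorop  (by vowel merger, final devoicing)
Wimine: start from *samurob.
  rule 1 (vowel merger): samurob → semurob
  rule 2 (debuccalisation): semurob → hemurob
  rule 3: no change — hemurob
  rule 4: no change — hemurob
  ⇒ Wimine hemurob
*samurob is the unique common source.

*samurob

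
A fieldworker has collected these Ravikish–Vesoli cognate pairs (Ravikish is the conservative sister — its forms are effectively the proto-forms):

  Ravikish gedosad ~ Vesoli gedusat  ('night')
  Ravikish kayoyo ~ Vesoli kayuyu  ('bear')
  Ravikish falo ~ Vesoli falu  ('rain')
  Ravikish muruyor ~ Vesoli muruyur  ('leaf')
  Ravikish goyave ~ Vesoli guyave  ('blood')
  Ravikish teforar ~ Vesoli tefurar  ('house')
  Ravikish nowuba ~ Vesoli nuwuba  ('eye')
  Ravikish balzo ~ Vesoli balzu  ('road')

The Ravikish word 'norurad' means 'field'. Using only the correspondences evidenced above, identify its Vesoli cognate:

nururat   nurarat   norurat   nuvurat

muruyor ~ muruyur, teforar ~ tefurar — Ravikish o corresponds to Vesoli u after a consonant, before r.
gedosad ~ gedusat — Ravikish d corresponds to Vesoli t word-finally.
Applying these to Ravikish 'norurad':
  norurad → nururad   (o→u after a consonant, before r)
  nururad → nururat   (d→t word-finally)
So the Vesoli cognate is 'nururat'.

nururat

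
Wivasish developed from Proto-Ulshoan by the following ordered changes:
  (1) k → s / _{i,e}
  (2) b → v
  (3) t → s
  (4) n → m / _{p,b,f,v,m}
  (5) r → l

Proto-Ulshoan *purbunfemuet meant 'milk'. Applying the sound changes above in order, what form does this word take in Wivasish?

Wivasish: *purbunfemuet
  purbunfemuet (rule 1 does not apply)
  purbunfemuet → purvunfemuet   [unconditioned shift]
  purvunfemuet → purvunfemues   [unconditioned shift]
  purvunfemues → purvumfemues   [nasal place assimilation]
  purvumfemues → pulvumfemues   [unconditioned shift]
  giving Wivasish pulvumfemues.

pulvumfemues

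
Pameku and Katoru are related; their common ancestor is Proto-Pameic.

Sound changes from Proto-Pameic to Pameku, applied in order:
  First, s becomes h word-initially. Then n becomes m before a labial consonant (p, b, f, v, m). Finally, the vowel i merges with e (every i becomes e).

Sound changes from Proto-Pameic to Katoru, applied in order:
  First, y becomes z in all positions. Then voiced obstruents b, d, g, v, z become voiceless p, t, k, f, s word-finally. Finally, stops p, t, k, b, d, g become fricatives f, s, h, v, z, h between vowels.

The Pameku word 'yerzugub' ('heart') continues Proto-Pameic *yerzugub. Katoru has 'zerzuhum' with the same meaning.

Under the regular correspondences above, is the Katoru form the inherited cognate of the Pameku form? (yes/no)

no

Derive the expected Katoru reflex of *yerzugub:
Katoru: start from *yerzugub.
  rule 1 (unconditioned shift): yerzugub → zerzugub
  rule 2 (final devoicing): zerzugub → zerzugup
  rule 3 (intervocalic lenition): zerzugup → zerzuhup
  ⇒ Katoru zerzuhup
The regular Katoru reflex would be 'zerzuhup', but the attested form is 'zerzuhum'. The correspondence is irregular, so they are not cognates (the Katoru form has a different source).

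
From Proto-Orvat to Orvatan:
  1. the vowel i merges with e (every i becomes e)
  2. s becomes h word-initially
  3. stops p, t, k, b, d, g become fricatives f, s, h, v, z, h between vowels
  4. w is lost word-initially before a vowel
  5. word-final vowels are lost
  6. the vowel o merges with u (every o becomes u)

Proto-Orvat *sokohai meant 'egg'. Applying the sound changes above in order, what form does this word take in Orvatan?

Orvatan: *sokohai
  sokohai → sokohae   [vowel merger]
  sokohae → hokohae   [debuccalisation]
  hokohae → hohohae   [intervocalic lenition]
  hohohae (rule 4 does not apply)
  hohohae → hohoha   [apocope]
  hohoha → huhuha   [vowel merger]
  giving Orvatan huhuha.

huhuha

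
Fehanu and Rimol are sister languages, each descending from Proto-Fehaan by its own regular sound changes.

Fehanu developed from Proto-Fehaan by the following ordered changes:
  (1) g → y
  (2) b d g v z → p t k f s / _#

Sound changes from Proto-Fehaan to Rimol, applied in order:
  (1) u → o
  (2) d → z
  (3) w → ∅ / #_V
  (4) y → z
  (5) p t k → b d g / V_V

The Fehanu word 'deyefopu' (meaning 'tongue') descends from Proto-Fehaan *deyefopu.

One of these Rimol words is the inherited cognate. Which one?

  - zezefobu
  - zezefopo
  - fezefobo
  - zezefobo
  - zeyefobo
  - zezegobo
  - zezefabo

Rimol: start from *deyefopu.
  rule 1 (vowel merger): deyefopu → deyefopo
  rule 2 (unconditioned shift): deyefopo → zeyefopo
  rule 3: no change — zeyefopo
  rule 4 (unconditioned shift): zeyefopo → zezefopo
  rule 5 (intervocalic voicing): zezefopo → zezefobo
  ⇒ Rimol zezefobo
Only 'zezefobo' matches the regular Rimol development of *deyefopu.

zezefobo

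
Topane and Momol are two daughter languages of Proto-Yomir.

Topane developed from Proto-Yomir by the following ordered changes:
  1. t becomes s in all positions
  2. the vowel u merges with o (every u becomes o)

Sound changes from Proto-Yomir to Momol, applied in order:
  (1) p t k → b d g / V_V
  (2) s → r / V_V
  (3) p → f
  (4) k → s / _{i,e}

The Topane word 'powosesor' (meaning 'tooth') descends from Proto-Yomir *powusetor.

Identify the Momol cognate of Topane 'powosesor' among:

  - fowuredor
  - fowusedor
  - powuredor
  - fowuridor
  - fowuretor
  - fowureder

fowuredor

Momol: start from *powusetor.
  rule 1 (intervocalic voicing): powusetor → powusedor
  rule 2 (rhotacism): powusedor → powuredor
  rule 3 (unconditioned shift): powuredor → fowuredor
  rule 4: no change — fowuredor
  ⇒ Momol fowuredor
Only 'fowuredor' matches the regular Momol development of *powusetor.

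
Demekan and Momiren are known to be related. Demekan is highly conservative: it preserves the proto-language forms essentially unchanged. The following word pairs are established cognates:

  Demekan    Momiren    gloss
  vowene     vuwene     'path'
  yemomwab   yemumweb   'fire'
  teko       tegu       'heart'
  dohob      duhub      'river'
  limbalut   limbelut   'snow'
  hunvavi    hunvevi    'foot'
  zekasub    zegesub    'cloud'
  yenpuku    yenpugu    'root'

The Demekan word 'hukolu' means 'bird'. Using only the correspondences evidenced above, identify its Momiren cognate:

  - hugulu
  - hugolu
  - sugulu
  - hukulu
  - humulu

teko ~ tegu — Demekan k corresponds to Momiren g between vowels (before a back vowel).
vowene ~ vuwene, dohob ~ duhub — Demekan o corresponds to Momiren u after a consonant, before a consonant other than r, m, n, p, b, f, v.
Applying these to Demekan 'hukolu':
  hukolu → hugolu   (k→g between vowels (before a back vowel))
  hugolu → hugulu   (o→u after a consonant, before a consonant other than r, m, n, p, b, f, v)
So the Momiren cognate is 'hugulu'.

hugulu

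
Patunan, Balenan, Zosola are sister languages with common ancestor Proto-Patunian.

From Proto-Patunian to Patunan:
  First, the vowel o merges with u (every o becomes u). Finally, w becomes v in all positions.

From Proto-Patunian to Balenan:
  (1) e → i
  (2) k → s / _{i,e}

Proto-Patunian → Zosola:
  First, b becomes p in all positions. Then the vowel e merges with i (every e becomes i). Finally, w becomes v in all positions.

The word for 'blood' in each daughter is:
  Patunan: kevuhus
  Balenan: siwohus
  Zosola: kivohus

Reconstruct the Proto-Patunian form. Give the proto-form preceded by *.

*kewohus

Position 1: Patunan has k, Balenan has s, Zosola has k. Patunan preserves k here (none of its changes turn any other segment into k), so the proto-segment is *k.
Position 4: Patunan has u, Balenan has o, Zosola has o. Balenan preserves o here (none of its changes turn any other segment into o), so the proto-segment is *o.
Continuing position by position gives *kewohus; check it forward:
Patunan: *kewohus
  kewohus → kewuhus   [vowel merger]
  kewuhus → kevuhus   [unconditioned shift]
  giving Patunan kevuhus.
Balenan: *kewohus > kiwohus > siwohus  (by vowel merger, palatalisation)
Zosola: start from *kewohus.
  rule 1: no change — kewohus
  rule 2 (vowel merger): kewohus → kiwohus
  rule 3 (unconditioned shift): kiwohus → kivohus
  ⇒ Zosola kivohus
Only *kewohus yields all of Patunan kevuhus, Balenan siwohus, Zosola kivohus.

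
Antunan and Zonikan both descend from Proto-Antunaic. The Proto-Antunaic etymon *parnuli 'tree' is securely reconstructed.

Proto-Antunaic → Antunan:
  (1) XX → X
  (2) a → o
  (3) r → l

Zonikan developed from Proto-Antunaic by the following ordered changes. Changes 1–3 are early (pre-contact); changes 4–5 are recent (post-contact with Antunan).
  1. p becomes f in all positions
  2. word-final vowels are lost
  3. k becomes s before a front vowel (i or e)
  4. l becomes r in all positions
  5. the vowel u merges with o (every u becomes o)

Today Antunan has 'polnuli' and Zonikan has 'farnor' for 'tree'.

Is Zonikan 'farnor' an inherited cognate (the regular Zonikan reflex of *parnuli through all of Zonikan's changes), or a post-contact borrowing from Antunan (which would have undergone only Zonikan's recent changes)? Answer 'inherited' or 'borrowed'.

inherited

If inherited, *parnuli would pass through all of Zonikan's changes:
Zonikan: *parnuli > farnuli > farnul > farnur > farnor  (by unconditioned shift, apocope, unconditioned shift, vowel merger)
If borrowed from Antunan 'polnuli' after the early changes, it would undergo only the recent ones:
  rule 4 (unconditioned shift): polnuli → pornuri
  rule 5 (vowel merger): pornuri → pornori
  ⇒ as a loan: pornori
Zonikan 'farnor' matches the inherited outcome exactly, so it is an inherited cognate, not a loan.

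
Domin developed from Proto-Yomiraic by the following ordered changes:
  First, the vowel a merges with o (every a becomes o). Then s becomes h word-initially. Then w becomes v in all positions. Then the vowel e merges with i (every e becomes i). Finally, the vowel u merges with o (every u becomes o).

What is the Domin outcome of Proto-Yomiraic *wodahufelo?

Domin: *wodahufelo > wodohufelo > vodohufelo > vodohufilo > vodohofilo  (by vowel merger, unconditioned shift, vowel merger, vowel merger)

vodohofilo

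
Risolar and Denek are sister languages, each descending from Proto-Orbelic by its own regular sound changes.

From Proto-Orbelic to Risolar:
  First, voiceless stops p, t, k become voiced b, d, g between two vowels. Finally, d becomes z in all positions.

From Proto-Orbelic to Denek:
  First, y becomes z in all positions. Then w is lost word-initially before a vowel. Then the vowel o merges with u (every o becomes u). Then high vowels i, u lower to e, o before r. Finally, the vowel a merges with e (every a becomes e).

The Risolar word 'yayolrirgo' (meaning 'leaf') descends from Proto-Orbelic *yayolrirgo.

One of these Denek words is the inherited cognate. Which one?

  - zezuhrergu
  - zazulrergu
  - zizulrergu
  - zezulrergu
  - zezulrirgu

Denek: *yayolrirgo > zazolrirgo > zazulrirgu > zazulrergu > zezulrergu  (by unconditioned shift, vowel merger, pre-rhotic lowering, vowel merger)
The other candidates each miss or misapply at least one Denek change.

zezulrergu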